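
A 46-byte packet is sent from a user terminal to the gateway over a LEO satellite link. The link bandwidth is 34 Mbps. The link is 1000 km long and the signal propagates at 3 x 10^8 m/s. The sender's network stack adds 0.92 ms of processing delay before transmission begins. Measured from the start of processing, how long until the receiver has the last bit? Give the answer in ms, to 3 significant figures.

4.26 ms

L = 46 × 8 = 368 bits.
Transmission delay = L/R = 368 / 34000000 = 0.0108235 ms.
Propagation delay = d/s = 1000000 m / 300000000 m/s = 3.33333 ms.
Plus processing delay 0.92 ms = 0.92 ms.
Total = 4.26 ms.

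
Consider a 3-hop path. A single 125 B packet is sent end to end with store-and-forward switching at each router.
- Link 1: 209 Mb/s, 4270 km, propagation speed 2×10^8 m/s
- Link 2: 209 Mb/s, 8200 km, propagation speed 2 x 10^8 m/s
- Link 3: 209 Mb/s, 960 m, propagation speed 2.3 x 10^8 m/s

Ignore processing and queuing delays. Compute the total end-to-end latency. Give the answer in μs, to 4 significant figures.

62370 μs

L = 125 × 8 = 1000 bits.
Transmission delay per hop = L/R = 1000/209000000 = 4.78469 μs; 3 hops → 14.3541 μs.
Propagation delays (d/s per hop): 21350, 41000, 4.17391 μs; sum = 62354.2 μs.
End-to-end = 62370 μs.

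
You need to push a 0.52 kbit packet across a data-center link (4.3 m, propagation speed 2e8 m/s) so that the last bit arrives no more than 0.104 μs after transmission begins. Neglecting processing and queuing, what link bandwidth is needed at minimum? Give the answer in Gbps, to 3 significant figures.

Propagation delay = 4.3 / 200000000 = 0.0215 μs.
Transmission budget = 0.104 − 0.0215 = 0.0825 μs.
R ≥ L / t_tx = 520 bits / 8.25e-08 s = 6.30 Gbps.

6.30 Gbps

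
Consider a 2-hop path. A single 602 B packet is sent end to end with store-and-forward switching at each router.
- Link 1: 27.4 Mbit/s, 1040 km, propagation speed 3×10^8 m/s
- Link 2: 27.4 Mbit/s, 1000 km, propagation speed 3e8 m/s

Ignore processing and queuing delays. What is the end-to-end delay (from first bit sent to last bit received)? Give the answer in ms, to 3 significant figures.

7.15 ms

L = 602 × 8 = 4816 bits.
Transmission delay per hop = L/R = 4816/27400000 = 0.175766 ms; 2 hops → 0.351533 ms.
Propagation delays (d/s per hop): 3.46667, 3.33333 ms; sum = 6.8 ms.
End-to-end = 7.15 ms.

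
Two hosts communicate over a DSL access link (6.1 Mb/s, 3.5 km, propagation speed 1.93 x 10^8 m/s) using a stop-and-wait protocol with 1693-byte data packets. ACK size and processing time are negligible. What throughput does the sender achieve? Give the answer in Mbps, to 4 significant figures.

t_tx = L/R = 13544/6100000 = 0.00222033 s.
t_prop = 3500/193000000 = 1.81347e-05 s; RTT = 3.62694e-05 s.
Cycle = t_tx + RTT = 0.0022566 s.
Throughput = L / cycle = 13544 / 0.0022566 = 6.002 Mbps.

6.002 Mbps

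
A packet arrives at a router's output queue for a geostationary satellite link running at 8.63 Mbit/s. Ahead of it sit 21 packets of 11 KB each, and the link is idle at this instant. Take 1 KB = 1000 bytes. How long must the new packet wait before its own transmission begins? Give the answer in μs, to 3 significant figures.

214000 μs

Each queued packet: L/R = 88000/8630000 = 10197 μs.
21 queued → 214137 μs.
Queuing delay = 214000 μs.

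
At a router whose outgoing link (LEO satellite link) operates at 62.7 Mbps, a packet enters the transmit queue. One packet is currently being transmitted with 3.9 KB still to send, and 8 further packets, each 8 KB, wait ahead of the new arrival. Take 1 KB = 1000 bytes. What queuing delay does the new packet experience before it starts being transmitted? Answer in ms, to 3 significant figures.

Each queued packet: L/R = 64000/62700000 = 1.02073 ms.
8 queued → 8.16587 ms.
Plus remaining 31200 bits of current packet: 0.497608 ms.
Queuing delay = 8.66 ms.

8.66 ms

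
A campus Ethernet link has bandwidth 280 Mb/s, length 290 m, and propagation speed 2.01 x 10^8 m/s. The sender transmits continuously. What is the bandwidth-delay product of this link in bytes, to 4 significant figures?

50.50 bytes

Propagation delay = 290 / 2.01e+08 = 1.44279e-06 s.
BDP = R × t_prop = 280000000 × 1.44279e-06 = 403.98 bits.
In bytes: 403.98/8 = 50.50 bytes.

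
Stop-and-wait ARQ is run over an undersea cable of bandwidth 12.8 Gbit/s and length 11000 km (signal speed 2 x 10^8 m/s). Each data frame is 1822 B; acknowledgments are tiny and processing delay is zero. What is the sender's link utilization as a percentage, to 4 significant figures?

t_tx = L/R = 14576/12800000000 = 1.13875e-06 s.
t_prop = 11000000/200000000 = 0.055 s; RTT = 0.11 s.
Cycle = t_tx + RTT = 0.110001 s.
Utilization = t_tx / cycle = 1.13875e-06/0.110001 = 0.001035 %.

0.001035 %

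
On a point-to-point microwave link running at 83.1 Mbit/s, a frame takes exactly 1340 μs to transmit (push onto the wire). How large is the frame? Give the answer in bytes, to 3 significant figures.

13900 bytes

L = R × t_tx = 83100000 b/s × 0.00134 s = 111354 bits.
In bytes: 111354 / 8 = 13900 bytes.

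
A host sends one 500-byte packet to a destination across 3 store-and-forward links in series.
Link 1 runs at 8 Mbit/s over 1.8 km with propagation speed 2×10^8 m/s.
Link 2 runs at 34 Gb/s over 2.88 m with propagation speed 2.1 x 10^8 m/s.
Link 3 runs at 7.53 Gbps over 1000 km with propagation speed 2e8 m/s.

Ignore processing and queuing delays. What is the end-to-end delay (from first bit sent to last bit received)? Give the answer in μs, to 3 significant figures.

L = 500 × 8 = 4000 bits.
Transmission delays (L/R per hop): 500, 0.117647, 0.531208 μs; sum = 500.649 μs.
Propagation delays (d/s per hop): 9, 0.0137143, 5000 μs; sum = 5009.01 μs.
End-to-end = 5510 μs.

5510 μs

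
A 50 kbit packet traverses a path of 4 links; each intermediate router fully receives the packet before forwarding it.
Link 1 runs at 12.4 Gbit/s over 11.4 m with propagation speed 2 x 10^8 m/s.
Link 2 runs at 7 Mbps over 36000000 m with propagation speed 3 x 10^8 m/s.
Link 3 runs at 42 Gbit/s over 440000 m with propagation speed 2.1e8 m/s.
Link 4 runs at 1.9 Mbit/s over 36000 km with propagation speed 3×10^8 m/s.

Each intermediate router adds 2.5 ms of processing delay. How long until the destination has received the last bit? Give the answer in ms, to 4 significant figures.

L = 50000 bits.
Transmission delays (L/R per hop): 0.00403226, 7.14286, 0.00119048, 26.3158 ms; sum = 33.4639 ms.
Propagation delays (d/s per hop): 5.7e-05, 120, 2.09524, 120 ms; sum = 242.095 ms.
Processing at 3 router(s): 3 × 2.5 ms = 7.5 ms.
End-to-end = 283.1 ms.

283.1 ms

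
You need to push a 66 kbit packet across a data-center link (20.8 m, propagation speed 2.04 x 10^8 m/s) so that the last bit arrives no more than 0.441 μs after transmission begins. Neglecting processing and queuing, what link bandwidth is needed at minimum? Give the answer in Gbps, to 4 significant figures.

Propagation delay = 20.8 / 204000000 = 0.101961 μs.
Transmission budget = 0.441 − 0.101961 = 0.339039 μs.
R ≥ L / t_tx = 66000 bits / 3.39039e-07 s = 194.7 Gbps.

194.7 Gbps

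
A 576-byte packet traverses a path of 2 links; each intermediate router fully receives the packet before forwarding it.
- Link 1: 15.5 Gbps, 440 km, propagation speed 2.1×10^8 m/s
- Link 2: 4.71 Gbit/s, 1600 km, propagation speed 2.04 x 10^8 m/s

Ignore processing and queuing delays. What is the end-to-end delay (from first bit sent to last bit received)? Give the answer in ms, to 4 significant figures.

L = 576 × 8 = 4608 bits.
Transmission delays (L/R per hop): 0.00029729, 0.000978344 ms; sum = 0.00127563 ms.
Propagation delays (d/s per hop): 2.09524, 7.84314 ms; sum = 9.93838 ms.
End-to-end = 9.940 ms.

9.940 ms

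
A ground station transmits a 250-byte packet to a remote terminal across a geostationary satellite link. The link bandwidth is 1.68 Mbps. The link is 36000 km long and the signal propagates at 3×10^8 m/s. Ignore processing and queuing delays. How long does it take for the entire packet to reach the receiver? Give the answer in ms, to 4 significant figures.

L = 250 × 8 = 2000 bits.
Transmission delay = L/R = 2000 / 1680000 = 1.19048 ms.
Propagation delay = d/s = 36000000 m / 300000000 m/s = 120 ms.
Total = 121.2 ms.

121.2 ms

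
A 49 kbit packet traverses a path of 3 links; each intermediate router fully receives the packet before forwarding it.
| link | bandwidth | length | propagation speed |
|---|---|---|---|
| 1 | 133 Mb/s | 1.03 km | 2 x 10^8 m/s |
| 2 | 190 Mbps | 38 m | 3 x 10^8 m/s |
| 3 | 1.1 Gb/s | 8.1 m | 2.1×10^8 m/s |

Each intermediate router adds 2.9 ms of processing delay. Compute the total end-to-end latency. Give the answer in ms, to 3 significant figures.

L = 49000 bits.
Transmission delays (L/R per hop): 0.368421, 0.257895, 0.0445455 ms; sum = 0.670861 ms.
Propagation delays (d/s per hop): 0.00515, 0.000126667, 3.85714e-05 ms; sum = 0.00531524 ms.
Processing at 2 router(s): 2 × 2.9 ms = 5.8 ms.
End-to-end = 6.48 ms.

6.48 ms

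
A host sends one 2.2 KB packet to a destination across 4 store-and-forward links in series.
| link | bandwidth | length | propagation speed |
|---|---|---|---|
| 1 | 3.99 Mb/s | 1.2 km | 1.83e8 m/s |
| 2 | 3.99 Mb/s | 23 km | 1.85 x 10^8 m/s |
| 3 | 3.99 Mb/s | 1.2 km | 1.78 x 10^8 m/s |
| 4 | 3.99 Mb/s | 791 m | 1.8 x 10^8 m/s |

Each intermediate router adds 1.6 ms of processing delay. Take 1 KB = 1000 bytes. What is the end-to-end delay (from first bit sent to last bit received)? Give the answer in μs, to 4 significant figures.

L = 17600 bits.
Transmission delay per hop = L/R = 17600/3990000 = 4411.03 μs; 4 hops → 17644.1 μs.
Propagation delays (d/s per hop): 6.55738, 124.324, 6.74157, 4.39444 μs; sum = 142.018 μs.
Processing at 3 router(s): 3 × 1.6 ms = 4800 μs.
End-to-end = 22590 μs.

22590 μs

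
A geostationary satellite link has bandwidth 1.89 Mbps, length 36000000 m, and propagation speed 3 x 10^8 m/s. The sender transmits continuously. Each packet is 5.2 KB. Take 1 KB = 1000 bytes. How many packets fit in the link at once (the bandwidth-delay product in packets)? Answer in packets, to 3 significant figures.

5.45 packets

Propagation delay = 36000000 / 300000000 = 0.12 s.
BDP = R × t_prop = 1890000 × 0.12 = 226800 bits.
In packets of 41600 bits: 5.45 packets.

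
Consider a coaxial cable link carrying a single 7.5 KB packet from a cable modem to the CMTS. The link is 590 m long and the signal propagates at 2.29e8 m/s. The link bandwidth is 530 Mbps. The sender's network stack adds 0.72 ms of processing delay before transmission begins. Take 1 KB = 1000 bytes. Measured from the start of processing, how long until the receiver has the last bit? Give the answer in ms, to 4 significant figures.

L = 60000 bits.
Transmission delay = L/R = 60000 / 530000000 = 0.113208 ms.
Propagation delay = d/s = 590 m / 229000000 m/s = 0.00257642 ms.
Plus processing delay 0.72 ms = 0.72 ms.
Total = 0.8358 ms.

0.8358 ms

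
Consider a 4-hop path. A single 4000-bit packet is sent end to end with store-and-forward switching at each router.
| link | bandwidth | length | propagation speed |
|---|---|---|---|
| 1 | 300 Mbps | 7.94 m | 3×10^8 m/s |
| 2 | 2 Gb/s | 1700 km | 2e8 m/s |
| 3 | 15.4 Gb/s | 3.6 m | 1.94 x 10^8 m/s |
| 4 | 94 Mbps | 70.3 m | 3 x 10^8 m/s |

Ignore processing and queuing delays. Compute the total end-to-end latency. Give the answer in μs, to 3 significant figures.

8560 μs

Transmission delays (L/R per hop): 13.3333, 2, 0.25974, 42.5532 μs; sum = 58.1463 μs.
Propagation delays (d/s per hop): 0.0264667, 8500, 0.0185567, 0.234333 μs; sum = 8500.28 μs.
End-to-end = 8560 μs.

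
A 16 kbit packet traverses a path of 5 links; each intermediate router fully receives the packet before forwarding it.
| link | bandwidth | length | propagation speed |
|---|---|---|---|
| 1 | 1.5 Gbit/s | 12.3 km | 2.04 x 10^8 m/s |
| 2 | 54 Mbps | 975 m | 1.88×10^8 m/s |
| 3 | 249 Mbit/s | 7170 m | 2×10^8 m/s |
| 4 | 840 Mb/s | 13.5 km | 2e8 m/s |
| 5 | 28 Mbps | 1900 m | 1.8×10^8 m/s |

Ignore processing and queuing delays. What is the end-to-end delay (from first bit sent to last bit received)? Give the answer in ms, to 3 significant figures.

1.14 ms

L = 16000 bits.
Transmission delays (L/R per hop): 0.0106667, 0.296296, 0.064257, 0.0190476, 0.571429 ms; sum = 0.961696 ms.
Propagation delays (d/s per hop): 0.0602941, 0.00518617, 0.03585, 0.0675, 0.0105556 ms; sum = 0.179386 ms.
End-to-end = 1.14 ms.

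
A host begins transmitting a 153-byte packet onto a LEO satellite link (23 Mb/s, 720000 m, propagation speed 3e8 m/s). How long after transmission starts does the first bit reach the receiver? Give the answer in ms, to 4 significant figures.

2.400 ms

First bit experiences only propagation delay: d/s = 720000/300000000 = 2.400 ms.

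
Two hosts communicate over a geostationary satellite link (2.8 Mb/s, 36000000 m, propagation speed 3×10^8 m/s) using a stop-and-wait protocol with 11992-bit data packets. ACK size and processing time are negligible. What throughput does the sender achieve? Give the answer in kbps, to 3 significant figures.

49.1 kbps

t_tx = L/R = 11992/2800000 = 0.00428286 s.
t_prop = 36000000/300000000 = 0.12 s; RTT = 0.24 s.
Cycle = t_tx + RTT = 0.244283 s.
Throughput = L / cycle = 11992 / 0.244283 = 49.1 kbps.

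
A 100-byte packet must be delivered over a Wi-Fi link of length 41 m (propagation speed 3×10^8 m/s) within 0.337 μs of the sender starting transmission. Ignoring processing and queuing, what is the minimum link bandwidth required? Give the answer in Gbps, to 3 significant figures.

L = 800 bits.
Propagation delay = 41 / 300000000 = 0.136667 μs.
Transmission budget = 0.337 − 0.136667 = 0.200333 μs.
R ≥ L / t_tx = 800 bits / 2.00333e-07 s = 3.99 Gbps.

3.99 Gbps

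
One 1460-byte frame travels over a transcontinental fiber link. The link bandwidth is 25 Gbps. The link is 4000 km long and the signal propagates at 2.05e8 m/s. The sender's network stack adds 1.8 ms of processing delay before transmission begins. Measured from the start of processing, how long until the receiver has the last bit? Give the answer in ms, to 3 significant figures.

21.3 ms

L = 1460 × 8 = 11680 bits.
Transmission delay = L/R = 11680 / 25000000000 = 0.0004672 ms.
Propagation delay = d/s = 4000000 m / 2.05e+08 m/s = 19.5122 ms.
Plus processing delay 1.8 ms = 1.8 ms.
Total = 21.3 ms.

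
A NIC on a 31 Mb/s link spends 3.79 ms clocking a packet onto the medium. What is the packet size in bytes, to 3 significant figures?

L = R × t_tx = 31000000 b/s × 0.00379 s = 117490 bits.
In bytes: 117490 / 8 = 14700 bytes.

14700 bytes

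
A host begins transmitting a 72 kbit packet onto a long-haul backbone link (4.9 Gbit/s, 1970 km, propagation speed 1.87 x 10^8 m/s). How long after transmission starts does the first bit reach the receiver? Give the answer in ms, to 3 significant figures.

First bit experiences only propagation delay: d/s = 1970000/187000000 = 10.5 ms.

10.5 ms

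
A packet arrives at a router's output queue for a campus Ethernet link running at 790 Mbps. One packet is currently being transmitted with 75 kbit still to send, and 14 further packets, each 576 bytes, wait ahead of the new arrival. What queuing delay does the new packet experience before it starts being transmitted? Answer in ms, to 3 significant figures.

0.177 ms

Each queued packet: L/R = 4608/790000000 = 0.00583291 ms.
14 queued → 0.0816608 ms.
Plus remaining 75000 bits of current packet: 0.0949367 ms.
Queuing delay = 0.177 ms.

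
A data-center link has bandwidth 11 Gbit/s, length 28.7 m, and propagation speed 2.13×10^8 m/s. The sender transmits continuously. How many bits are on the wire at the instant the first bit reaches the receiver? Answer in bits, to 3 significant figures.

1480 bits

Propagation delay = 28.7 / 213000000 = 1.34742e-07 s.
BDP = R × t_prop = 11000000000 × 1.34742e-07 = 1482.16 bits.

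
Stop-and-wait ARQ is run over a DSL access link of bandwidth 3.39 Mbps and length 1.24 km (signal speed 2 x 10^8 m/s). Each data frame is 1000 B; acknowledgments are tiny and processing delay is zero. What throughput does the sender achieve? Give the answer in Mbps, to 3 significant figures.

t_tx = L/R = 8000/3390000 = 0.00235988 s.
t_prop = 1240/200000000 = 6.2e-06 s; RTT = 1.24e-05 s.
Cycle = t_tx + RTT = 0.00237228 s.
Throughput = L / cycle = 8000 / 0.00237228 = 3.37 Mbps.

3.37 Mbps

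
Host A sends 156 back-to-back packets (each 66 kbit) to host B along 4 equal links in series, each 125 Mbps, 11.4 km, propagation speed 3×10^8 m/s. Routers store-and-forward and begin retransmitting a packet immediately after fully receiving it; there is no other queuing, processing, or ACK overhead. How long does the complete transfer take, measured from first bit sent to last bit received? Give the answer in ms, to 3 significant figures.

84.1 ms

Per-hop transmission t_tx = L/R = 66000/125000000 = 0.528 ms.
Per-hop propagation t_prop = 11400/300000000 = 0.038 ms.
Pipeline fill: first packet needs 4·t_tx to clear all hops; remaining 155 packets each add one t_tx.
Total = (4+156-1)·t_tx + 4·t_prop = 159·0.528 + 4·0.038 = 84.1 ms.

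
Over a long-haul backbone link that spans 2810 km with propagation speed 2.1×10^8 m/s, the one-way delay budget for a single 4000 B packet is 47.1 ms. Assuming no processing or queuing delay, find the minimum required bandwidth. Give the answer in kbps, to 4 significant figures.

L = 32000 bits.
Propagation delay = 2810000 / 210000000 = 13.381 ms.
Transmission budget = 47.1 − 13.381 = 33.719 ms.
R ≥ L / t_tx = 32000 bits / 0.033719 s = 949.0 kbps.

949.0 kbps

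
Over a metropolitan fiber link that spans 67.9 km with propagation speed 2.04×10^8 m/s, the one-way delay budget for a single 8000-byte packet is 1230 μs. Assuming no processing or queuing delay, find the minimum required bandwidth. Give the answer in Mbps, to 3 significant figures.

71.3 Mbps

L = 64000 bits.
Propagation delay = 67900 / 204000000 = 332.843 μs.
Transmission budget = 1230 − 332.843 = 897.157 μs.
R ≥ L / t_tx = 64000 bits / 0.000897157 s = 71.3 Mbps.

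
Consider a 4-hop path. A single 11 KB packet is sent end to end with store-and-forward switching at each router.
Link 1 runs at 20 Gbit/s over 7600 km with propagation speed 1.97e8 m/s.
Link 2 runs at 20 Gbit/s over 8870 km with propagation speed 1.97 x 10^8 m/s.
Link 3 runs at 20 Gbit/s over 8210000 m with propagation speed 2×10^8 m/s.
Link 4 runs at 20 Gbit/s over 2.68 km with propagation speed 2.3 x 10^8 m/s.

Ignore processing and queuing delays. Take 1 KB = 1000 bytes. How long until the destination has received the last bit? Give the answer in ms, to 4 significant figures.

124.7 ms

L = 88000 bits.
Transmission delay per hop = L/R = 88000/20000000000 = 0.0044 ms; 4 hops → 0.0176 ms.
Propagation delays (d/s per hop): 38.5787, 45.0254, 41.05, 0.0116522 ms; sum = 124.666 ms.
End-to-end = 124.7 ms.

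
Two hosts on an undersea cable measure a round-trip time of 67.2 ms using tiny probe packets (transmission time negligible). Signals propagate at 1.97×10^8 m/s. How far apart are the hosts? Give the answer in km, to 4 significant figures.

6619 km

One-way propagation = RTT/2 = 33.6 ms.
d = s × t = 197000000 × 0.0336 = 6619 km.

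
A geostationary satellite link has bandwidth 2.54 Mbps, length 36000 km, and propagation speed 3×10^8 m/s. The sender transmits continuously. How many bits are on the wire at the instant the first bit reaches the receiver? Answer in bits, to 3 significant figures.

305000 bits

Propagation delay = 36000000 / 300000000 = 0.12 s.
BDP = R × t_prop = 2540000 × 0.12 = 304800 bits.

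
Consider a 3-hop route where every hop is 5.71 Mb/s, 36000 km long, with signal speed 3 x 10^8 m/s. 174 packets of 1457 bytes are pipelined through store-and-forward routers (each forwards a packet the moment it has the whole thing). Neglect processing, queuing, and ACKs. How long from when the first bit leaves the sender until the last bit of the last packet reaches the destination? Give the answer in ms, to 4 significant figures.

Per-hop transmission t_tx = L/R = 11656/5710000 = 2.04133 ms.
Per-hop propagation t_prop = 36000000/300000000 = 120 ms.
Pipeline fill: first packet needs 3·t_tx to clear all hops; remaining 173 packets each add one t_tx.
Total = (3+174-1)·t_tx + 3·t_prop = 176·2.04133 + 3·120 = 719.3 ms.

719.3 ms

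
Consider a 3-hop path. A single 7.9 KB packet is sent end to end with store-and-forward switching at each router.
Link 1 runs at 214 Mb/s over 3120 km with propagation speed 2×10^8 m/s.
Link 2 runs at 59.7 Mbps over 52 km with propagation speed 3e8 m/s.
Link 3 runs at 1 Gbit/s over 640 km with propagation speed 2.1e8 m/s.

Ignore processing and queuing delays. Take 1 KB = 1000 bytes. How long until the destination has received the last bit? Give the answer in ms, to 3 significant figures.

L = 63200 bits.
Transmission delays (L/R per hop): 0.295327, 1.05863, 0.0632 ms; sum = 1.41715 ms.
Propagation delays (d/s per hop): 15.6, 0.173333, 3.04762 ms; sum = 18.821 ms.
End-to-end = 20.2 ms.

20.2 ms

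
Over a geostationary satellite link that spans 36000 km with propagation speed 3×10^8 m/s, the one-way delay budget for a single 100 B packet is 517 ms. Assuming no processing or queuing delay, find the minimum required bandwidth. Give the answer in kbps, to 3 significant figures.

L = 800 bits.
Propagation delay = 36000000 / 300000000 = 120 ms.
Transmission budget = 517 − 120 = 397 ms.
R ≥ L / t_tx = 800 bits / 0.397 s = 2.02 kbps.

2.02 kbps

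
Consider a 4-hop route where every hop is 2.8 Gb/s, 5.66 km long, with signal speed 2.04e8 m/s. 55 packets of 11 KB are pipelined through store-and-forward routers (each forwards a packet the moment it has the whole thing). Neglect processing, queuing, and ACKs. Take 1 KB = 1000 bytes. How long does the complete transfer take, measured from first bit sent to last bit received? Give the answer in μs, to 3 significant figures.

Per-hop transmission t_tx = L/R = 88000/2800000000 = 31.4286 μs.
Per-hop propagation t_prop = 5660/204000000 = 27.7451 μs.
Pipeline fill: first packet needs 4·t_tx to clear all hops; remaining 54 packets each add one t_tx.
Total = (4+55-1)·t_tx + 4·t_prop = 58·31.4286 + 4·27.7451 = 1930 μs.

1930 μs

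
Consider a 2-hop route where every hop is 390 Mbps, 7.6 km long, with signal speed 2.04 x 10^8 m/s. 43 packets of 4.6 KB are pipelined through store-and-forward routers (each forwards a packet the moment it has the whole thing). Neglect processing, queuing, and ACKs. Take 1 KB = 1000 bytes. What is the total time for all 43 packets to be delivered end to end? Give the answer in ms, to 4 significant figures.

4.226 ms

Per-hop transmission t_tx = L/R = 36800/390000000 = 0.094359 ms.
Per-hop propagation t_prop = 7600/204000000 = 0.0372549 ms.
Pipeline fill: first packet needs 2·t_tx to clear all hops; remaining 42 packets each add one t_tx.
Total = (2+43-1)·t_tx + 2·t_prop = 44·0.094359 + 2·0.0372549 = 4.226 ms.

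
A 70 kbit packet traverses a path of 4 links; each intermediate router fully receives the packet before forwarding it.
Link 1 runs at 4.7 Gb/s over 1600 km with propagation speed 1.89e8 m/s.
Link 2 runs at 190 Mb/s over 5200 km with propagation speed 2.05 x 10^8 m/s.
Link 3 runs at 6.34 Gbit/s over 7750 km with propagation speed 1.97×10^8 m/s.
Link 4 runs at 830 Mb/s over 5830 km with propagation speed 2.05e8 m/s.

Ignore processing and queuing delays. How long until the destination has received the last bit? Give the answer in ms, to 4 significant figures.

L = 70000 bits.
Transmission delays (L/R per hop): 0.0148936, 0.368421, 0.011041, 0.0843373 ms; sum = 0.478693 ms.
Propagation delays (d/s per hop): 8.46561, 25.3659, 39.3401, 28.439 ms; sum = 101.611 ms.
End-to-end = 102.1 ms.

102.1 ms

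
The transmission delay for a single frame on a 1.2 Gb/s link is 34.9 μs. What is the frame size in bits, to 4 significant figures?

41880 bits

L = R × t_tx = 1200000000 b/s × 3.49e-05 s = 41880 bits.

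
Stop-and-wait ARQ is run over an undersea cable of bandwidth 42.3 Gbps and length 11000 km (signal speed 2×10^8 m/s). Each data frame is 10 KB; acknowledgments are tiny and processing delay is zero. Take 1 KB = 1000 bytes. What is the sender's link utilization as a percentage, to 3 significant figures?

t_tx = L/R = 80000/42300000000 = 1.89125e-06 s.
t_prop = 11000000/200000000 = 0.055 s; RTT = 0.11 s.
Cycle = t_tx + RTT = 0.110002 s.
Utilization = t_tx / cycle = 1.89125e-06/0.110002 = 0.00172 %.

0.00172 %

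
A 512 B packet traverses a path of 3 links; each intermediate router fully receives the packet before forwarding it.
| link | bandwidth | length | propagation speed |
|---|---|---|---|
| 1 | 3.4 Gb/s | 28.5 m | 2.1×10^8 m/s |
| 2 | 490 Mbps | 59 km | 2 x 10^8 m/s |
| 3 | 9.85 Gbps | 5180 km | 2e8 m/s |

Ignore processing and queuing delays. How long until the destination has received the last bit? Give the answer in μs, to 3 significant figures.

26200 μs

L = 512 × 8 = 4096 bits.
Transmission delays (L/R per hop): 1.20471, 8.35918, 0.415838 μs; sum = 9.97973 μs.
Propagation delays (d/s per hop): 0.135714, 295, 25900 μs; sum = 26195.1 μs.
End-to-end = 26200 μs.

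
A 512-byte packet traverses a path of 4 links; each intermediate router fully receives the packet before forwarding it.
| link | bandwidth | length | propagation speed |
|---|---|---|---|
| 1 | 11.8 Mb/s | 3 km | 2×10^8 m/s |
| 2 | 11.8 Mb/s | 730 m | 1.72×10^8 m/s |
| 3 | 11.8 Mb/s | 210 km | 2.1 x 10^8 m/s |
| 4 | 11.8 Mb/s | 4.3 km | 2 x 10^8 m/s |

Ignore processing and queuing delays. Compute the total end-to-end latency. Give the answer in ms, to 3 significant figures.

L = 512 × 8 = 4096 bits.
Transmission delay per hop = L/R = 4096/11800000 = 0.347119 ms; 4 hops → 1.38847 ms.
Propagation delays (d/s per hop): 0.015, 0.00424419, 1, 0.0215 ms; sum = 1.04074 ms.
End-to-end = 2.43 ms.

2.43 ms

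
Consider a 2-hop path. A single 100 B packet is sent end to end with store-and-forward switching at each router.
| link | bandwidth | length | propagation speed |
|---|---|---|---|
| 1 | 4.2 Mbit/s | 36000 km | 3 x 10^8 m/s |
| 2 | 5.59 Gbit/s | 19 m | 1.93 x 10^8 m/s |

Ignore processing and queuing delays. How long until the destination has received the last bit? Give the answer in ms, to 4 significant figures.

120.2 ms

L = 100 × 8 = 800 bits.
Transmission delays (L/R per hop): 0.190476, 0.000143113 ms; sum = 0.190619 ms.
Propagation delays (d/s per hop): 120, 9.84456e-05 ms; sum = 120 ms.
End-to-end = 120.2 ms.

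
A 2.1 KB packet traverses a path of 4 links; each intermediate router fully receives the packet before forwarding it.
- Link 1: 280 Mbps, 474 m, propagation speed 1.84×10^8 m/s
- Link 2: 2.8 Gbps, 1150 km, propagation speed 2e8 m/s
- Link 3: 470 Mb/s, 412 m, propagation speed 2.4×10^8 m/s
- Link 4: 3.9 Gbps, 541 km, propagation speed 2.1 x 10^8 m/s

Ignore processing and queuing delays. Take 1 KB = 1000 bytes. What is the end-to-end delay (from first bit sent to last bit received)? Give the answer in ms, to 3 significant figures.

L = 16800 bits.
Transmission delays (L/R per hop): 0.06, 0.006, 0.0357447, 0.00430769 ms; sum = 0.106052 ms.
Propagation delays (d/s per hop): 0.00257609, 5.75, 0.00171667, 2.57619 ms; sum = 8.33048 ms.
End-to-end = 8.44 ms.

8.44 ms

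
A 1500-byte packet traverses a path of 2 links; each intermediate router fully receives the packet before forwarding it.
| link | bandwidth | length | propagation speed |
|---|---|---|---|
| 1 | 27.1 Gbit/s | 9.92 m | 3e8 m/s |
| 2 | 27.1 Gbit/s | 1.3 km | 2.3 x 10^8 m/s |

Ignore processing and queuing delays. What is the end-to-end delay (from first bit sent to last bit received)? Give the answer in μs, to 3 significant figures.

L = 1500 × 8 = 12000 bits.
Transmission delay per hop = L/R = 12000/27100000000 = 0.442804 μs; 2 hops → 0.885609 μs.
Propagation delays (d/s per hop): 0.0330667, 5.65217 μs; sum = 5.68524 μs.
End-to-end = 6.57 μs.

6.57 μs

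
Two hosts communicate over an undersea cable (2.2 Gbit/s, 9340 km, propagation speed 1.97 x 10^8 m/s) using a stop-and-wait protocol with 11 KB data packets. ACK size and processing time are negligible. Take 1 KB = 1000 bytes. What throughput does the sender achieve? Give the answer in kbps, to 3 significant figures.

928 kbps

t_tx = L/R = 88000/2200000000 = 4e-05 s.
t_prop = 9340000/197000000 = 0.0474112 s; RTT = 0.0948223 s.
Cycle = t_tx + RTT = 0.0948623 s.
Throughput = L / cycle = 88000 / 0.0948623 = 928 kbps.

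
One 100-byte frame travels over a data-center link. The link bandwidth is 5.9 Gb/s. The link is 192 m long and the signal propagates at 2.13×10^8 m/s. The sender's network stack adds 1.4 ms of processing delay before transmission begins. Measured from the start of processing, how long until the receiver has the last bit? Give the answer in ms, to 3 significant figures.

1.40 ms

L = 100 × 8 = 800 bits.
Transmission delay = L/R = 800 / 5900000000 = 0.000135593 ms.
Propagation delay = d/s = 192 m / 213000000 m/s = 0.000901408 ms.
Plus processing delay 1.4 ms = 1.4 ms.
Total = 1.40 ms.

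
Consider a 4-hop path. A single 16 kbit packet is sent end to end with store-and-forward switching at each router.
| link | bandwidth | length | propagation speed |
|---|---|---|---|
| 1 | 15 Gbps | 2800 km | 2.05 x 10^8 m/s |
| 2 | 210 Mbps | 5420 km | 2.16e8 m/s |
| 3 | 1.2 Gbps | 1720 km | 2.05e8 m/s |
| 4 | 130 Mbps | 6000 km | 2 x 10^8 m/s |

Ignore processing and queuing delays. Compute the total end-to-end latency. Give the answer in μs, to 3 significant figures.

77400 μs

L = 16000 bits.
Transmission delays (L/R per hop): 1.06667, 76.1905, 13.3333, 123.077 μs; sum = 213.667 μs.
Propagation delays (d/s per hop): 13658.5, 25092.6, 8390.24, 30000 μs; sum = 77141.4 μs.
End-to-end = 77400 μs.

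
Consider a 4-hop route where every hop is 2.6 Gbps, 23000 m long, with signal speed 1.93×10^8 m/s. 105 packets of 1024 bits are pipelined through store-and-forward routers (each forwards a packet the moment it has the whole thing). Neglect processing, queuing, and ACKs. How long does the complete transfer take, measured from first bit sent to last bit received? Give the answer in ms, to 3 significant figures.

0.519 ms

Per-hop transmission t_tx = L/R = 1024/2600000000 = 0.000393846 ms.
Per-hop propagation t_prop = 23000/193000000 = 0.119171 ms.
Pipeline fill: first packet needs 4·t_tx to clear all hops; remaining 104 packets each add one t_tx.
Total = (4+105-1)·t_tx + 4·t_prop = 108·0.000393846 + 4·0.119171 = 0.519 ms.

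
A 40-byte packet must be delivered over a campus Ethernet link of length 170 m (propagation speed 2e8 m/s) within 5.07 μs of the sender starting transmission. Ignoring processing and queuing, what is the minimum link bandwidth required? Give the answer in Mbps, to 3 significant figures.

75.8 Mbps

L = 320 bits.
Propagation delay = 170 / 200000000 = 0.85 μs.
Transmission budget = 5.07 − 0.85 = 4.22 μs.
R ≥ L / t_tx = 320 bits / 4.22e-06 s = 75.8 Mbps.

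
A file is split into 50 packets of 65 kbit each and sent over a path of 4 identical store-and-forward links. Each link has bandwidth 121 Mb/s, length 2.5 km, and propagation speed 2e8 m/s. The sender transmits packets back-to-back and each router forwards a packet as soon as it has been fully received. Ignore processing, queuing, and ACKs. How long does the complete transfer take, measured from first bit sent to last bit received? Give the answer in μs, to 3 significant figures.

Per-hop transmission t_tx = L/R = 65000/121000000 = 537.19 μs.
Per-hop propagation t_prop = 2500/200000000 = 12.5 μs.
Pipeline fill: first packet needs 4·t_tx to clear all hops; remaining 49 packets each add one t_tx.
Total = (4+50-1)·t_tx + 4·t_prop = 53·537.19 + 4·12.5 = 28500 μs.

28500 μs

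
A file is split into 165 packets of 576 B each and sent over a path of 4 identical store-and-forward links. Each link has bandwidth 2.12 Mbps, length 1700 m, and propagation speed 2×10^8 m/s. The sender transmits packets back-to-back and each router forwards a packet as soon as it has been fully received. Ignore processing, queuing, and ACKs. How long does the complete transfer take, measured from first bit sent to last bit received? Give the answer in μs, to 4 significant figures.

365200 μs

Per-hop transmission t_tx = L/R = 4608/2120000 = 2173.58 μs.
Per-hop propagation t_prop = 1700/200000000 = 8.5 μs.
Pipeline fill: first packet needs 4·t_tx to clear all hops; remaining 164 packets each add one t_tx.
Total = (4+165-1)·t_tx + 4·t_prop = 168·2173.58 + 4·8.5 = 365200 μs.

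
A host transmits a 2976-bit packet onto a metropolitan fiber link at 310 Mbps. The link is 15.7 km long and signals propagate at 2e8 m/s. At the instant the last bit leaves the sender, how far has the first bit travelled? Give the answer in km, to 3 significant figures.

t_tx = L/R = 2976/310000000 = 9.6e-06 s.
Distance = s × t_tx = 200000000 × 9.6e-06 = 1.92 km.

1.92 km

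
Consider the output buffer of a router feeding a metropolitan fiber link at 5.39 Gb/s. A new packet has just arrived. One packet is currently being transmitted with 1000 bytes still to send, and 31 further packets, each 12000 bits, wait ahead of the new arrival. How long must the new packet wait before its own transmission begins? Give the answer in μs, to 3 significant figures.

Each queued packet: L/R = 12000/5390000000 = 2.22635 μs.
31 queued → 69.0167 μs.
Plus remaining 8000 bits of current packet: 1.48423 μs.
Queuing delay = 70.5 μs.

70.5 μs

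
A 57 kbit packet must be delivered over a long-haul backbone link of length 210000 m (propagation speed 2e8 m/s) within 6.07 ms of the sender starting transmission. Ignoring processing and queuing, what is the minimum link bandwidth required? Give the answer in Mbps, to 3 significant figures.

Propagation delay = 210000 / 200000000 = 1.05 ms.
Transmission budget = 6.07 − 1.05 = 5.02 ms.
R ≥ L / t_tx = 57000 bits / 0.00502 s = 11.4 Mbps.

11.4 Mbps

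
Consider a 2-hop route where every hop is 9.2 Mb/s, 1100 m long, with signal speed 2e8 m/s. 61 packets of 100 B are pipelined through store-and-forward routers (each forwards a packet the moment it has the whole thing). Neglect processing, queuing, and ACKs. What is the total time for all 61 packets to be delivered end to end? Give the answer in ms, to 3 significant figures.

5.40 ms

Per-hop transmission t_tx = L/R = 800/9200000 = 0.0869565 ms.
Per-hop propagation t_prop = 1100/200000000 = 0.0055 ms.
Pipeline fill: first packet needs 2·t_tx to clear all hops; remaining 60 packets each add one t_tx.
Total = (2+61-1)·t_tx + 2·t_prop = 62·0.0869565 + 2·0.0055 = 5.40 ms.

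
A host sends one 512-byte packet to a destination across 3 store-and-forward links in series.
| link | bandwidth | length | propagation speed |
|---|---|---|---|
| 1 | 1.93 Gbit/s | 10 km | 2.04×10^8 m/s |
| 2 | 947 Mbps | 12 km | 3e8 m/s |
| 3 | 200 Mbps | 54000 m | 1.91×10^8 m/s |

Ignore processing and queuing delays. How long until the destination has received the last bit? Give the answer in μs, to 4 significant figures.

L = 512 × 8 = 4096 bits.
Transmission delays (L/R per hop): 2.12228, 4.32524, 20.48 μs; sum = 26.9275 μs.
Propagation delays (d/s per hop): 49.0196, 40, 282.723 μs; sum = 371.742 μs.
End-to-end = 398.7 μs.

398.7 μs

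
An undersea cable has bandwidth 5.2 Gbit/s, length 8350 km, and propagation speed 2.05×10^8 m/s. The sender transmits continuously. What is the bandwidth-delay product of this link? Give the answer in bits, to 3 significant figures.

212000000 bits

Propagation delay = 8350000 / 2.05e+08 = 0.0407317 s.
BDP = R × t_prop = 5200000000 × 0.0407317 = 211805000 bits.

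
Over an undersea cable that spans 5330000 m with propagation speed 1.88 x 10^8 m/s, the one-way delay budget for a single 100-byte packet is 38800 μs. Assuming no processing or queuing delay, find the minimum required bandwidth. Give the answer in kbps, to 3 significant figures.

76.6 kbps

L = 800 bits.
Propagation delay = 5330000 / 188000000 = 28351.1 μs.
Transmission budget = 38800 − 28351.1 = 10448.9 μs.
R ≥ L / t_tx = 800 bits / 0.0104489 s = 76.6 kbps.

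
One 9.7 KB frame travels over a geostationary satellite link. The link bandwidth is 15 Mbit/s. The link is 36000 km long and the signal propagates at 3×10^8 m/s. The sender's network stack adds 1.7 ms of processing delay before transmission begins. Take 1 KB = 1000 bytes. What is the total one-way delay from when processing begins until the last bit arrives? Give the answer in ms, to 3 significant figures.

L = 77600 bits.
Transmission delay = L/R = 77600 / 15000000 = 5.17333 ms.
Propagation delay = d/s = 36000000 m / 300000000 m/s = 120 ms.
Plus processing delay 1.7 ms = 1.7 ms.
Total = 127 ms.

127 ms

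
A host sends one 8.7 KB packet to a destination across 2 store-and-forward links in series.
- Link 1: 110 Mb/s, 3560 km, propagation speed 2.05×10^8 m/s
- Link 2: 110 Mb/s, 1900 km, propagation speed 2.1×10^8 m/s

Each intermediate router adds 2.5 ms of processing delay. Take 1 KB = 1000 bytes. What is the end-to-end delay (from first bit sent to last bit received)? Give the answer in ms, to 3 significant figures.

L = 69600 bits.
Transmission delay per hop = L/R = 69600/110000000 = 0.632727 ms; 2 hops → 1.26545 ms.
Propagation delays (d/s per hop): 17.3659, 9.04762 ms; sum = 26.4135 ms.
Processing at 1 router(s): 1 × 2.5 ms = 2.5 ms.
End-to-end = 30.2 ms.

30.2 ms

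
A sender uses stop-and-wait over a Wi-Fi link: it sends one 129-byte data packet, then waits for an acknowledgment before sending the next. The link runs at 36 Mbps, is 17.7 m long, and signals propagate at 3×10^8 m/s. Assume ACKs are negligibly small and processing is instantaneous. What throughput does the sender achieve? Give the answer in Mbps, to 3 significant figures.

35.9 Mbps

t_tx = L/R = 1032/36000000 = 2.86667e-05 s.
t_prop = 17.7/300000000 = 5.9e-08 s; RTT = 1.18e-07 s.
Cycle = t_tx + RTT = 2.87847e-05 s.
Throughput = L / cycle = 1032 / 2.87847e-05 = 35.9 Mbps.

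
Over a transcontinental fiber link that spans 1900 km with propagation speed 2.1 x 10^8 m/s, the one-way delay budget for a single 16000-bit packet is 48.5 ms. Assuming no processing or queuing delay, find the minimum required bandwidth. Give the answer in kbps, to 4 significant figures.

405.6 kbps

Propagation delay = 1900000 / 210000000 = 9.04762 ms.
Transmission budget = 48.5 − 9.04762 = 39.4524 ms.
R ≥ L / t_tx = 16000 bits / 0.0394524 s = 405.6 kbps.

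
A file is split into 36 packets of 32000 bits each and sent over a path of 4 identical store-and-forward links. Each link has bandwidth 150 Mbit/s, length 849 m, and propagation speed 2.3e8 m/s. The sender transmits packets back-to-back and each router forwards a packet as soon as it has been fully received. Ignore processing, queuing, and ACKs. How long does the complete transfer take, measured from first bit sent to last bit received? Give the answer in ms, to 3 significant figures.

Per-hop transmission t_tx = L/R = 32000/150000000 = 0.213333 ms.
Per-hop propagation t_prop = 849/2.3e+08 = 0.0036913 ms.
Pipeline fill: first packet needs 4·t_tx to clear all hops; remaining 35 packets each add one t_tx.
Total = (4+36-1)·t_tx + 4·t_prop = 39·0.213333 + 4·0.0036913 = 8.33 ms.

8.33 ms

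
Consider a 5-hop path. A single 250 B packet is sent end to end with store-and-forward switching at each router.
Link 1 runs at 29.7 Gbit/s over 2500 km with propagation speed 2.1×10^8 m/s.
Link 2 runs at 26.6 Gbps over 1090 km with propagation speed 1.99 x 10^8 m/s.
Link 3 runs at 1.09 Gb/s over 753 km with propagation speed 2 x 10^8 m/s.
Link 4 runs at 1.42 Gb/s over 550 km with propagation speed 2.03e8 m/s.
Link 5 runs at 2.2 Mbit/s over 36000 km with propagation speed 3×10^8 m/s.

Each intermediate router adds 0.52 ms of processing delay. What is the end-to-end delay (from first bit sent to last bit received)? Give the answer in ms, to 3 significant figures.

147 ms

L = 250 × 8 = 2000 bits.
Transmission delays (L/R per hop): 6.73401e-05, 7.5188e-05, 0.00183486, 0.00140845, 0.909091 ms; sum = 0.912477 ms.
Propagation delays (d/s per hop): 11.9048, 5.47739, 3.765, 2.70936, 120 ms; sum = 143.857 ms.
Processing at 4 router(s): 4 × 0.52 ms = 2.08 ms.
End-to-end = 147 ms.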